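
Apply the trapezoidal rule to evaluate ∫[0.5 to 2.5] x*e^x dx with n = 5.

f(x) = x*e^x
a = 0.5, b = 2.5, n = 5
h = (b - a)/n = 0.400000

Trapezoidal rule: (h/2)[f(x₀) + 2f(x₁) + 2f(x₂) + ... + f(xₙ)]

x_0 = 0.5000, f(x_0) = 0.824361, coefficient = 1
x_1 = 0.9000, f(x_1) = 2.213643, coefficient = 2
x_2 = 1.3000, f(x_2) = 4.770086, coefficient = 2
x_3 = 1.7000, f(x_3) = 9.305711, coefficient = 2
x_4 = 2.1000, f(x_4) = 17.148957, coefficient = 2
x_5 = 2.5000, f(x_5) = 30.456235, coefficient = 1

I ≈ (0.400000/2) × 98.157387 = 19.631477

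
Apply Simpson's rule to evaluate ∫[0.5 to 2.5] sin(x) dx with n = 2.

f(x) = sin(x)
a = 0.5, b = 2.5, n = 2
h = (b - a)/n = 1.000000

Simpson's rule: (h/3)[f(x₀) + 4f(x₁) + 2f(x₂) + ... + f(xₙ)]

x_0 = 0.5000, f(x_0) = 0.479426, coefficient = 1
x_1 = 1.5000, f(x_1) = 0.997495, coefficient = 4
x_2 = 2.5000, f(x_2) = 0.598472, coefficient = 1

I ≈ (1.000000/3) × 5.067878 = 1.689293
Exact value: 1.678726
Error: 0.010566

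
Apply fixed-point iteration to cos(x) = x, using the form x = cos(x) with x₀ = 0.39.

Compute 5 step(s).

Equation: cos(x) = x
Fixed-point form: x = cos(x)
x₀ = 0.39

x_1 = g(0.390000) = 0.924909
x_2 = g(0.924909) = 0.601907
x_3 = g(0.601907) = 0.824257
x_4 = g(0.824257) = 0.679102
x_5 = g(0.679102) = 0.778137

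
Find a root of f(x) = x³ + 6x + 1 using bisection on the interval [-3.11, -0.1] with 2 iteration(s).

f(x) = x³ + 6x + 1
Initial interval: [-3.11, -0.1]

Iteration 1:
  c_1 = (-3.110000 + (-0.100000))/2 = -1.605000
  f(c_1) = f(-1.605000) = -12.764520
  f(a) × f(c) ≥ 0, new interval: [-1.605000, -0.100000]
Iteration 2:
  c_2 = (-1.605000 + (-0.100000))/2 = -0.852500
  f(c_2) = f(-0.852500) = -4.734560
  f(a) × f(c) ≥ 0, new interval: [-0.852500, -0.100000]

After 2 iteration(s), the approximation is c_2 = -0.852500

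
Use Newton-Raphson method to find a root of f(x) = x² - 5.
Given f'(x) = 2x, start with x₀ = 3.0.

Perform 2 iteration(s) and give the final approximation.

f(x) = x² - 5
f'(x) = 2x
x₀ = 3.0

Newton-Raphson formula: x_{n+1} = x_n - f(x_n)/f'(x_n)

Iteration 1:
  f(3.000000) = 4.000000
  f'(3.000000) = 6.000000
  x_1 = 3.000000 - 4.000000/6.000000 = 2.333333
Iteration 2:
  f(2.333333) = 0.444444
  f'(2.333333) = 4.666667
  x_2 = 2.333333 - 0.444444/4.666667 = 2.238095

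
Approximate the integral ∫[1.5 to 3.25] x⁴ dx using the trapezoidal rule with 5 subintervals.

f(x) = x⁴
a = 1.5, b = 3.25, n = 5
h = (b - a)/n = 0.350000

Trapezoidal rule: (h/2)[f(x₀) + 2f(x₁) + 2f(x₂) + ... + f(xₙ)]

x_0 = 1.5000, f(x_0) = 5.062500, coefficient = 1
x_1 = 1.8500, f(x_1) = 11.713506, coefficient = 2
x_2 = 2.2000, f(x_2) = 23.425600, coefficient = 2
x_3 = 2.5500, f(x_3) = 42.282506, coefficient = 2
x_4 = 2.9000, f(x_4) = 70.728100, coefficient = 2
x_5 = 3.2500, f(x_5) = 111.566406, coefficient = 1

I ≈ (0.350000/2) × 412.928331 = 72.262458
Exact value: 70.999414
Error: 1.263044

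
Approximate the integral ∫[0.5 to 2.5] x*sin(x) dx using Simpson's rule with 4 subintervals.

f(x) = x*sin(x)
a = 0.5, b = 2.5, n = 4
h = (b - a)/n = 0.500000

Simpson's rule: (h/3)[f(x₀) + 4f(x₁) + 2f(x₂) + ... + f(xₙ)]

x_0 = 0.5000, f(x_0) = 0.239713, coefficient = 1
x_1 = 1.0000, f(x_1) = 0.841471, coefficient = 4
x_2 = 1.5000, f(x_2) = 1.496242, coefficient = 2
x_3 = 2.0000, f(x_3) = 1.818595, coefficient = 4
x_4 = 2.5000, f(x_4) = 1.496180, coefficient = 1

I ≈ (0.500000/3) × 15.368641 = 2.561440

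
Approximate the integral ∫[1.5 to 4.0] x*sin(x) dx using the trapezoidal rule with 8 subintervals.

f(x) = x*sin(x)
a = 1.5, b = 4.0, n = 8
h = (b - a)/n = 0.312500

Trapezoidal rule: (h/2)[f(x₀) + 2f(x₁) + 2f(x₂) + ... + f(xₙ)]

x_0 = 1.5000, f(x_0) = 1.496242, coefficient = 1
x_1 = 1.8125, f(x_1) = 1.759814, coefficient = 2
x_2 = 2.1250, f(x_2) = 1.806930, coefficient = 2
x_3 = 2.4375, f(x_3) = 1.577897, coefficient = 2
x_4 = 2.7500, f(x_4) = 1.049568, coefficient = 2
x_5 = 3.0625, f(x_5) = 0.241969, coefficient = 2
x_6 = 3.3750, f(x_6) = -0.780617, coefficient = 2
x_7 = 3.6875, f(x_7) = -1.914527, coefficient = 2
x_8 = 4.0000, f(x_8) = -3.027210, coefficient = 1

I ≈ (0.312500/2) × 5.951099 = 0.929859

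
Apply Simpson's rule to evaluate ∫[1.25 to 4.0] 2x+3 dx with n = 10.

f(x) = 2x+3
a = 1.25, b = 4.0, n = 10
h = (b - a)/n = 0.275000

Simpson's rule: (h/3)[f(x₀) + 4f(x₁) + 2f(x₂) + ... + f(xₙ)]

x_0 = 1.2500, f(x_0) = 5.500000, coefficient = 1
x_1 = 1.5250, f(x_1) = 6.050000, coefficient = 4
x_2 = 1.8000, f(x_2) = 6.600000, coefficient = 2
x_3 = 2.0750, f(x_3) = 7.150000, coefficient = 4
x_4 = 2.3500, f(x_4) = 7.700000, coefficient = 2
x_5 = 2.6250, f(x_5) = 8.250000, coefficient = 4
x_6 = 2.9000, f(x_6) = 8.800000, coefficient = 2
x_7 = 3.1750, f(x_7) = 9.350000, coefficient = 4
x_8 = 3.4500, f(x_8) = 9.900000, coefficient = 2
x_9 = 3.7250, f(x_9) = 10.450000, coefficient = 4
x_10 = 4.0000, f(x_10) = 11.000000, coefficient = 1

I ≈ (0.275000/3) × 247.500000 = 22.687500
Exact value: 22.687500
Error: 0.000000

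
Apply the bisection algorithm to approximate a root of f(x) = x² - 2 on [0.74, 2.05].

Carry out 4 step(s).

f(x) = x² - 2
Initial interval: [0.74, 2.05]

Iteration 1:
  c_1 = (0.740000 + 2.050000)/2 = 1.395000
  f(c_1) = f(1.395000) = -0.053975
  f(a) × f(c) ≥ 0, new interval: [1.395000, 2.050000]
Iteration 2:
  c_2 = (1.395000 + 2.050000)/2 = 1.722500
  f(c_2) = f(1.722500) = 0.967006
  f(a) × f(c) < 0, new interval: [1.395000, 1.722500]
Iteration 3:
  c_3 = (1.395000 + 1.722500)/2 = 1.558750
  f(c_3) = f(1.558750) = 0.429702
  f(a) × f(c) < 0, new interval: [1.395000, 1.558750]
Iteration 4:
  c_4 = (1.395000 + 1.558750)/2 = 1.476875
  f(c_4) = f(1.476875) = 0.181160
  f(a) × f(c) < 0, new interval: [1.395000, 1.476875]

After 4 iteration(s), the approximation is c_4 = 1.476875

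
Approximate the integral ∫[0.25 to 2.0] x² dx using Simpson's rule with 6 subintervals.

f(x) = x²
a = 0.25, b = 2.0, n = 6
h = (b - a)/n = 0.291667

Simpson's rule: (h/3)[f(x₀) + 4f(x₁) + 2f(x₂) + ... + f(xₙ)]

x_0 = 0.2500, f(x_0) = 0.062500, coefficient = 1
x_1 = 0.5417, f(x_1) = 0.293403, coefficient = 4
x_2 = 0.8333, f(x_2) = 0.694444, coefficient = 2
x_3 = 1.1250, f(x_3) = 1.265625, coefficient = 4
x_4 = 1.4167, f(x_4) = 2.006944, coefficient = 2
x_5 = 1.7083, f(x_5) = 2.918403, coefficient = 4
x_6 = 2.0000, f(x_6) = 4.000000, coefficient = 1

I ≈ (0.291667/3) × 27.375000 = 2.661458
Exact value: 2.661458
Error: 0.000000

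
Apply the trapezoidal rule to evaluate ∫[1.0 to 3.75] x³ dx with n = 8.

f(x) = x³
a = 1.0, b = 3.75, n = 8
h = (b - a)/n = 0.343750

Trapezoidal rule: (h/2)[f(x₀) + 2f(x₁) + 2f(x₂) + ... + f(xₙ)]

x_0 = 1.0000, f(x_0) = 1.000000, coefficient = 1
x_1 = 1.3438, f(x_1) = 2.426361, coefficient = 2
x_2 = 1.6875, f(x_2) = 4.805420, coefficient = 2
x_3 = 2.0312, f(x_3) = 8.380890, coefficient = 2
x_4 = 2.3750, f(x_4) = 13.396484, coefficient = 2
x_5 = 2.7188, f(x_5) = 20.095917, coefficient = 2
x_6 = 3.0625, f(x_6) = 28.722900, coefficient = 2
x_7 = 3.4062, f(x_7) = 39.521149, coefficient = 2
x_8 = 3.7500, f(x_8) = 52.734375, coefficient = 1

I ≈ (0.343750/2) × 288.432617 = 49.574356
Exact value: 49.188477
Error: 0.385880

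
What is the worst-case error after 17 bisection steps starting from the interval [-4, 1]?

Bisection error bound: |error| ≤ (b-a)/2^n
|error| ≤ (1 - (-4))/2^17 = 5/2^17
|error| ≤ 0.0000381470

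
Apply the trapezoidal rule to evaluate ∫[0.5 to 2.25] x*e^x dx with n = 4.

f(x) = x*e^x
a = 0.5, b = 2.25, n = 4
h = (b - a)/n = 0.437500

Trapezoidal rule: (h/2)[f(x₀) + 2f(x₁) + 2f(x₂) + ... + f(xₙ)]

x_0 = 0.5000, f(x_0) = 0.824361, coefficient = 1
x_1 = 0.9375, f(x_1) = 2.393990, coefficient = 2
x_2 = 1.3750, f(x_2) = 5.438230, coefficient = 2
x_3 = 1.8125, f(x_3) = 11.102909, coefficient = 2
x_4 = 2.2500, f(x_4) = 21.347406, coefficient = 1

I ≈ (0.437500/2) × 60.042025 = 13.134193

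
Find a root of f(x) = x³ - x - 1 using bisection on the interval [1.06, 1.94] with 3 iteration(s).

f(x) = x³ - x - 1
Initial interval: [1.06, 1.94]

Iteration 1:
  c_1 = (1.060000 + 1.940000)/2 = 1.500000
  f(c_1) = f(1.500000) = 0.875000
  f(a) × f(c) < 0, new interval: [1.060000, 1.500000]
Iteration 2:
  c_2 = (1.060000 + 1.500000)/2 = 1.280000
  f(c_2) = f(1.280000) = -0.182848
  f(a) × f(c) ≥ 0, new interval: [1.280000, 1.500000]
Iteration 3:
  c_3 = (1.280000 + 1.500000)/2 = 1.390000
  f(c_3) = f(1.390000) = 0.295619
  f(a) × f(c) < 0, new interval: [1.280000, 1.390000]

After 3 iteration(s), the approximation is c_3 = 1.390000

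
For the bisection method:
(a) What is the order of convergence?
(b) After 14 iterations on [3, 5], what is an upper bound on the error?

(a) Bisection has linear (order 1) convergence; the error is halved each step.

(b) Error bound = (b-a)/2^n = (5 - 3)/2^{14}
    = 2/2^{14}

(a) 1 (linear); (b) error ≤ 1.22e-04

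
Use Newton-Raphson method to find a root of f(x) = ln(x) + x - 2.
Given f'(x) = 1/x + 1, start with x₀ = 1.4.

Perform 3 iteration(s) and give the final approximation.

f(x) = ln(x) + x - 2
f'(x) = 1/x + 1
x₀ = 1.4

Newton-Raphson formula: x_{n+1} = x_n - f(x_n)/f'(x_n)

Iteration 1:
  f(1.400000) = -0.263528
  f'(1.400000) = 1.714286
  x_1 = 1.400000 - (-0.263528)/1.714286 = 1.553725
Iteration 2:
  f(1.553725) = -0.005621
  f'(1.553725) = 1.643615
  x_2 = 1.553725 - (-0.005621)/1.643615 = 1.557144
Iteration 3:
  f(1.557144) = -0.000002
  f'(1.557144) = 1.642201
  x_3 = 1.557144 - (-0.000002)/1.642201 = 1.557146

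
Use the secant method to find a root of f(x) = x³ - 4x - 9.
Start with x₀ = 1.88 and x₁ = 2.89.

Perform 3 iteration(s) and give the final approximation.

f(x) = x³ - 4x - 9
x₀ = 1.88, x₁ = 2.89

Secant formula: x_{n+1} = x_n - f(x_n)(x_n - x_{n-1})/(f(x_n) - f(x_{n-1}))

Iteration 1:
  f(1.880000) = -9.875328
  f(2.890000) = 3.577569
  x_2 = 2.890000 - 3.577569×(2.890000 - 1.880000)/(3.577569 - (-9.875328))
       = 2.621408
Iteration 2:
  f(2.890000) = 3.577569
  f(2.621408) = -1.471898
  x_3 = 2.621408 - (-1.471898)×(2.621408 - 2.890000)/(-1.471898 - 3.577569)
       = 2.699701
Iteration 3:
  f(2.621408) = -1.471898
  f(2.699701) = -0.122339
  x_4 = 2.699701 - (-0.122339)×(2.699701 - 2.621408)/(-0.122339 - (-1.471898))
       = 2.706799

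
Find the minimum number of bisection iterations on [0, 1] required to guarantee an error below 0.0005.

We need (b-a)/2^n ≤ 0.0005
(1 - 0)/2^n ≤ 0.0005
1/2^n ≤ 0.0005
2^n ≥ 2000
n ≥ log₂(2000) = 10.97
n ≥ 11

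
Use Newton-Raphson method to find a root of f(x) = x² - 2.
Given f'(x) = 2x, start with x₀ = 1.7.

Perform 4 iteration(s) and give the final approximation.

f(x) = x² - 2
f'(x) = 2x
x₀ = 1.7

Newton-Raphson formula: x_{n+1} = x_n - f(x_n)/f'(x_n)

Iteration 1:
  f(1.700000) = 0.890000
  f'(1.700000) = 3.400000
  x_1 = 1.700000 - 0.890000/3.400000 = 1.438235
Iteration 2:
  f(1.438235) = 0.068521
  f'(1.438235) = 2.876471
  x_2 = 1.438235 - 0.068521/2.876471 = 1.414414
Iteration 3:
  f(1.414414) = 0.000567
  f'(1.414414) = 2.828828
  x_3 = 1.414414 - 0.000567/2.828828 = 1.414214
Iteration 4:
  f(1.414214) = 0.000000
  f'(1.414214) = 2.828427
  x_4 = 1.414214 - 0.000000/2.828427 = 1.414214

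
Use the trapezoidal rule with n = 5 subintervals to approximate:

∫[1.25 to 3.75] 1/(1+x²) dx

f(x) = 1/(1+x²)
a = 1.25, b = 3.75, n = 5
h = (b - a)/n = 0.500000

Trapezoidal rule: (h/2)[f(x₀) + 2f(x₁) + 2f(x₂) + ... + f(xₙ)]

x_0 = 1.2500, f(x_0) = 0.390244, coefficient = 1
x_1 = 1.7500, f(x_1) = 0.246154, coefficient = 2
x_2 = 2.2500, f(x_2) = 0.164948, coefficient = 2
x_3 = 2.7500, f(x_3) = 0.116788, coefficient = 2
x_4 = 3.2500, f(x_4) = 0.086486, coefficient = 2
x_5 = 3.7500, f(x_5) = 0.066390, coefficient = 1

I ≈ (0.500000/2) × 1.685388 = 0.421347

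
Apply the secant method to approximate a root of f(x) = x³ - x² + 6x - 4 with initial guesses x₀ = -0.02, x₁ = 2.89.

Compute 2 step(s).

f(x) = x³ - x² + 6x - 4
x₀ = -0.02, x₁ = 2.89

Secant formula: x_{n+1} = x_n - f(x_n)(x_n - x_{n-1})/(f(x_n) - f(x_{n-1}))

Iteration 1:
  f(-0.020000) = -4.120408
  f(2.890000) = 29.125469
  x_2 = 2.890000 - 29.125469×(2.890000 - (-0.020000))/(29.125469 - (-4.120408))
       = 0.340658
Iteration 2:
  f(2.890000) = 29.125469
  f(0.340658) = -2.032568
  x_3 = 0.340658 - (-2.032568)×(0.340658 - 2.890000)/(-2.032568 - 29.125469)
       = 0.506962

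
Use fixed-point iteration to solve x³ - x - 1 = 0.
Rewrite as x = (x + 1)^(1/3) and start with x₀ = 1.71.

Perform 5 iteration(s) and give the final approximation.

Equation: x³ - x - 1 = 0
Fixed-point form: x = (x + 1)^(1/3)
x₀ = 1.71

x_1 = g(1.710000) = 1.394194
x_2 = g(1.394194) = 1.337785
x_3 = g(1.337785) = 1.327195
x_4 = g(1.327195) = 1.325188
x_5 = g(1.325188) = 1.324807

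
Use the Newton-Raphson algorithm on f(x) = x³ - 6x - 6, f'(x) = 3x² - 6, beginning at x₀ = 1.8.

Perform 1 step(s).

f(x) = x³ - 6x - 6
f'(x) = 3x² - 6
x₀ = 1.8

Newton-Raphson formula: x_{n+1} = x_n - f(x_n)/f'(x_n)

Iteration 1:
  f(1.800000) = -10.968000
  f'(1.800000) = 3.720000
  x_1 = 1.800000 - (-10.968000)/3.720000 = 4.748387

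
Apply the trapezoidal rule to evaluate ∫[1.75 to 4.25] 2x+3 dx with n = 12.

f(x) = 2x+3
a = 1.75, b = 4.25, n = 12
h = (b - a)/n = 0.208333

Trapezoidal rule: (h/2)[f(x₀) + 2f(x₁) + 2f(x₂) + ... + f(xₙ)]

x_0 = 1.7500, f(x_0) = 6.500000, coefficient = 1
x_1 = 1.9583, f(x_1) = 6.916667, coefficient = 2
x_2 = 2.1667, f(x_2) = 7.333333, coefficient = 2
x_3 = 2.3750, f(x_3) = 7.750000, coefficient = 2
x_4 = 2.5833, f(x_4) = 8.166667, coefficient = 2
x_5 = 2.7917, f(x_5) = 8.583333, coefficient = 2
x_6 = 3.0000, f(x_6) = 9.000000, coefficient = 2
x_7 = 3.2083, f(x_7) = 9.416667, coefficient = 2
x_8 = 3.4167, f(x_8) = 9.833333, coefficient = 2
x_9 = 3.6250, f(x_9) = 10.250000, coefficient = 2
x_10 = 3.8333, f(x_10) = 10.666667, coefficient = 2
x_11 = 4.0417, f(x_11) = 11.083333, coefficient = 2
x_12 = 4.2500, f(x_12) = 11.500000, coefficient = 1

I ≈ (0.208333/2) × 216.000000 = 22.500000
Exact value: 22.500000
Error: 0.000000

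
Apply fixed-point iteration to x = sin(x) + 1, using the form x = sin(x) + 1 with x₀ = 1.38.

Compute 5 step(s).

Equation: x = sin(x) + 1
Fixed-point form: x = sin(x) + 1
x₀ = 1.38

x_1 = g(1.380000) = 1.981854
x_2 = g(1.981854) = 1.916699
x_3 = g(1.916699) = 1.940770
x_4 = g(1.940770) = 1.932337
x_5 = g(1.932337) = 1.935353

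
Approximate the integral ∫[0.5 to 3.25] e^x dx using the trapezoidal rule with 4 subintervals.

f(x) = e^x
a = 0.5, b = 3.25, n = 4
h = (b - a)/n = 0.687500

Trapezoidal rule: (h/2)[f(x₀) + 2f(x₁) + 2f(x₂) + ... + f(xₙ)]

x_0 = 0.5000, f(x_0) = 1.648721, coefficient = 1
x_1 = 1.1875, f(x_1) = 3.278874, coefficient = 2
x_2 = 1.8750, f(x_2) = 6.520819, coefficient = 2
x_3 = 2.5625, f(x_3) = 12.968197, coefficient = 2
x_4 = 3.2500, f(x_4) = 25.790340, coefficient = 1

I ≈ (0.687500/2) × 72.974842 = 25.085102
Exact value: 24.141619
Error: 0.943483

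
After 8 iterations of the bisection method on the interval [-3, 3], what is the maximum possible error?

Bisection error bound: |error| ≤ (b-a)/2^n
|error| ≤ (3 - (-3))/2^8 = 6/2^8
|error| ≤ 0.0234375000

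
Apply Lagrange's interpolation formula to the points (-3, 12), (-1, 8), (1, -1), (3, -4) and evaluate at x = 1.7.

Lagrange interpolation formula:
P(x) = Σ yᵢ × Lᵢ(x)
where Lᵢ(x) = Π_{j≠i} (x - xⱼ)/(xᵢ - xⱼ)

L_0(1.7) = (1.7 - (-1))/(-3 - (-1)) × (1.7 - 1)/(-3 - 1) × (1.7 - 3)/(-3 - 3) = 0.051187
L_1(1.7) = (1.7 - (-3))/(-1 - (-3)) × (1.7 - 1)/(-1 - 1) × (1.7 - 3)/(-1 - 3) = -0.267313
L_2(1.7) = (1.7 - (-3))/(1 - (-3)) × (1.7 - (-1))/(1 - (-1)) × (1.7 - 3)/(1 - 3) = 1.031063
L_3(1.7) = (1.7 - (-3))/(3 - (-3)) × (1.7 - (-1))/(3 - (-1)) × (1.7 - 1)/(3 - 1) = 0.185063

P(1.7) = 12×L_0(1.7) + 8×L_1(1.7) + (-1)×L_2(1.7) + (-4)×L_3(1.7)
P(1.7) = -3.295563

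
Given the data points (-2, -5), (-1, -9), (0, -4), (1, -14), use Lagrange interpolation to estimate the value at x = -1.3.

Lagrange interpolation formula:
P(x) = Σ yᵢ × Lᵢ(x)
where Lᵢ(x) = Π_{j≠i} (x - xⱼ)/(xᵢ - xⱼ)

L_0(-1.3) = (-1.3 - (-1))/(-2 - (-1)) × (-1.3 - 0)/(-2 - 0) × (-1.3 - 1)/(-2 - 1) = 0.149500
L_1(-1.3) = (-1.3 - (-2))/(-1 - (-2)) × (-1.3 - 0)/(-1 - 0) × (-1.3 - 1)/(-1 - 1) = 1.046500
L_2(-1.3) = (-1.3 - (-2))/(0 - (-2)) × (-1.3 - (-1))/(0 - (-1)) × (-1.3 - 1)/(0 - 1) = -0.241500
L_3(-1.3) = (-1.3 - (-2))/(1 - (-2)) × (-1.3 - (-1))/(1 - (-1)) × (-1.3 - 0)/(1 - 0) = 0.045500

P(-1.3) = (-5)×L_0(-1.3) + (-9)×L_1(-1.3) + (-4)×L_2(-1.3) + (-14)×L_3(-1.3)
P(-1.3) = -9.837000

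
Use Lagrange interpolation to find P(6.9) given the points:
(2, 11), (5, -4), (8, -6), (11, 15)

Lagrange interpolation formula:
P(x) = Σ yᵢ × Lᵢ(x)
where Lᵢ(x) = Π_{j≠i} (x - xⱼ)/(xᵢ - xⱼ)

L_0(6.9) = (6.9 - 5)/(2 - 5) × (6.9 - 8)/(2 - 8) × (6.9 - 11)/(2 - 11) = -0.052895
L_1(6.9) = (6.9 - 2)/(5 - 2) × (6.9 - 8)/(5 - 8) × (6.9 - 11)/(5 - 11) = 0.409241
L_2(6.9) = (6.9 - 2)/(8 - 2) × (6.9 - 5)/(8 - 5) × (6.9 - 11)/(8 - 11) = 0.706870
L_3(6.9) = (6.9 - 2)/(11 - 2) × (6.9 - 5)/(11 - 5) × (6.9 - 8)/(11 - 8) = -0.063216

P(6.9) = 11×L_0(6.9) + (-4)×L_1(6.9) + (-6)×L_2(6.9) + 15×L_3(6.9)
P(6.9) = -7.408272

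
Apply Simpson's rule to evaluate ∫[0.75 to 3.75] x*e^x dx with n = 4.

f(x) = x*e^x
a = 0.75, b = 3.75, n = 4
h = (b - a)/n = 0.750000

Simpson's rule: (h/3)[f(x₀) + 4f(x₁) + 2f(x₂) + ... + f(xₙ)]

x_0 = 0.7500, f(x_0) = 1.587750, coefficient = 1
x_1 = 1.5000, f(x_1) = 6.722534, coefficient = 4
x_2 = 2.2500, f(x_2) = 21.347406, coefficient = 2
x_3 = 3.0000, f(x_3) = 60.256611, coefficient = 4
x_4 = 3.7500, f(x_4) = 159.454058, coefficient = 1

I ≈ (0.750000/3) × 471.653196 = 117.913299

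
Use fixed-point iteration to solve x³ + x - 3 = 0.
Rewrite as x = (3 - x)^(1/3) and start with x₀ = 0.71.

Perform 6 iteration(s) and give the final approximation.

Equation: x³ + x - 3 = 0
Fixed-point form: x = (3 - x)^(1/3)
x₀ = 0.71

x_1 = g(0.710000) = 1.318090
x_2 = g(1.318090) = 1.189235
x_3 = g(1.189235) = 1.218861
x_4 = g(1.218861) = 1.212177
x_5 = g(1.212177) = 1.213691
x_6 = g(1.213691) = 1.213348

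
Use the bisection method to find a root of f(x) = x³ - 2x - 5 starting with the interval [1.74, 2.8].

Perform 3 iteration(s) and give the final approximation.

f(x) = x³ - 2x - 5
Initial interval: [1.74, 2.8]

Iteration 1:
  c_1 = (1.740000 + 2.800000)/2 = 2.270000
  f(c_1) = f(2.270000) = 2.157083
  f(a) × f(c) < 0, new interval: [1.740000, 2.270000]
Iteration 2:
  c_2 = (1.740000 + 2.270000)/2 = 2.005000
  f(c_2) = f(2.005000) = -0.949850
  f(a) × f(c) ≥ 0, new interval: [2.005000, 2.270000]
Iteration 3:
  c_3 = (2.005000 + 2.270000)/2 = 2.137500
  f(c_3) = f(2.137500) = 0.491037
  f(a) × f(c) < 0, new interval: [2.005000, 2.137500]

After 3 iteration(s), the approximation is c_3 = 2.137500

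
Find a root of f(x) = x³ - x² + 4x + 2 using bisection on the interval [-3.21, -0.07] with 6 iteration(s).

f(x) = x³ - x² + 4x + 2
Initial interval: [-3.21, -0.07]

Iteration 1:
  c_1 = (-3.210000 + (-0.070000))/2 = -1.640000
  f(c_1) = f(-1.640000) = -11.660544
  f(a) × f(c) ≥ 0, new interval: [-1.640000, -0.070000]
Iteration 2:
  c_2 = (-1.640000 + (-0.070000))/2 = -0.855000
  f(c_2) = f(-0.855000) = -2.776051
  f(a) × f(c) ≥ 0, new interval: [-0.855000, -0.070000]
Iteration 3:
  c_3 = (-0.855000 + (-0.070000))/2 = -0.462500
  f(c_3) = f(-0.462500) = -0.162838
  f(a) × f(c) ≥ 0, new interval: [-0.462500, -0.070000]
Iteration 4:
  c_4 = (-0.462500 + (-0.070000))/2 = -0.266250
  f(c_4) = f(-0.266250) = 0.845237
  f(a) × f(c) < 0, new interval: [-0.462500, -0.266250]
Iteration 5:
  c_5 = (-0.462500 + (-0.266250))/2 = -0.364375
  f(c_5) = f(-0.364375) = 0.361353
  f(a) × f(c) < 0, new interval: [-0.462500, -0.364375]
Iteration 6:
  c_6 = (-0.462500 + (-0.364375))/2 = -0.413438
  f(c_6) = f(-0.413438) = 0.104650
  f(a) × f(c) < 0, new interval: [-0.462500, -0.413438]

After 6 iteration(s), the approximation is c_6 = -0.413438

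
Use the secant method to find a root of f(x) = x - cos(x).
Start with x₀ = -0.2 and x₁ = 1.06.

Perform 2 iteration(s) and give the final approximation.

f(x) = x - cos(x)
x₀ = -0.2, x₁ = 1.06

Secant formula: x_{n+1} = x_n - f(x_n)(x_n - x_{n-1})/(f(x_n) - f(x_{n-1}))

Iteration 1:
  f(-0.200000) = -1.180067
  f(1.060000) = 0.571128
  x_2 = 1.060000 - 0.571128×(1.060000 - (-0.200000))/(0.571128 - (-1.180067))
       = 0.649068
Iteration 2:
  f(1.060000) = 0.571128
  f(0.649068) = -0.147579
  x_3 = 0.649068 - (-0.147579)×(0.649068 - 1.060000)/(-0.147579 - 0.571128)
       = 0.733449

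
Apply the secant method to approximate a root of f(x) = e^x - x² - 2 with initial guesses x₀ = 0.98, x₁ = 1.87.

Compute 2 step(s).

f(x) = e^x - x² - 2
x₀ = 0.98, x₁ = 1.87

Secant formula: x_{n+1} = x_n - f(x_n)(x_n - x_{n-1})/(f(x_n) - f(x_{n-1}))

Iteration 1:
  f(0.980000) = -0.295944
  f(1.870000) = 0.991396
  x_2 = 1.870000 - 0.991396×(1.870000 - 0.980000)/(0.991396 - (-0.295944))
       = 1.184600
Iteration 2:
  f(1.870000) = 0.991396
  f(1.184600) = -0.133898
  x_3 = 1.184600 - (-0.133898)×(1.184600 - 1.870000)/(-0.133898 - 0.991396)
       = 1.266156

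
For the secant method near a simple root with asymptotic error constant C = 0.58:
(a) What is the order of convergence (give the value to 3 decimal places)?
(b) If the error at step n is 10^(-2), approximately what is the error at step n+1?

(a) Secant method has superlinear convergence with order φ = (1+√5)/2 ≈ 1.618.
    This means |e_{n+1}| ≈ C|e_n|^1.618.

(b) With |e_n| = 10^(-2) and C = 0.58:
    |e_{n+1}| ≈ 0.58 × (10^(-2))^1.618 = 0.58 × 10^(-3.24)

(a) ≈ 1.618 (golden ratio); (b) |e_{n+1}| ≈ 3.368e-04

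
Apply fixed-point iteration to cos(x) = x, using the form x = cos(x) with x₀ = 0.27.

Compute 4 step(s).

Equation: cos(x) = x
Fixed-point form: x = cos(x)
x₀ = 0.27

x_1 = g(0.270000) = 0.963771
x_2 = g(0.963771) = 0.570427
x_3 = g(0.570427) = 0.841671
x_4 = g(0.841671) = 0.666218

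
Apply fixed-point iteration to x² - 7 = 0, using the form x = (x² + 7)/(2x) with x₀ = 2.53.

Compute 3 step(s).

Equation: x² - 7 = 0
Fixed-point form: x = (x² + 7)/(2x)
x₀ = 2.53

x_1 = g(2.530000) = 2.648399
x_2 = g(2.648399) = 2.645753
x_3 = g(2.645753) = 2.645751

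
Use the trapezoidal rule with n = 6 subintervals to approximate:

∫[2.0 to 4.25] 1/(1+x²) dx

f(x) = 1/(1+x²)
a = 2.0, b = 4.25, n = 6
h = (b - a)/n = 0.375000

Trapezoidal rule: (h/2)[f(x₀) + 2f(x₁) + 2f(x₂) + ... + f(xₙ)]

x_0 = 2.0000, f(x_0) = 0.200000, coefficient = 1
x_1 = 2.3750, f(x_1) = 0.150588, coefficient = 2
x_2 = 2.7500, f(x_2) = 0.116788, coefficient = 2
x_3 = 3.1250, f(x_3) = 0.092888, coefficient = 2
x_4 = 3.5000, f(x_4) = 0.075472, coefficient = 2
x_5 = 3.8750, f(x_5) = 0.062439, coefficient = 2
x_6 = 4.2500, f(x_6) = 0.052459, coefficient = 1

I ≈ (0.375000/2) × 1.248810 = 0.234152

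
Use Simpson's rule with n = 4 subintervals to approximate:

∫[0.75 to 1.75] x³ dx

f(x) = x³
a = 0.75, b = 1.75, n = 4
h = (b - a)/n = 0.250000

Simpson's rule: (h/3)[f(x₀) + 4f(x₁) + 2f(x₂) + ... + f(xₙ)]

x_0 = 0.7500, f(x_0) = 0.421875, coefficient = 1
x_1 = 1.0000, f(x_1) = 1.000000, coefficient = 4
x_2 = 1.2500, f(x_2) = 1.953125, coefficient = 2
x_3 = 1.5000, f(x_3) = 3.375000, coefficient = 4
x_4 = 1.7500, f(x_4) = 5.359375, coefficient = 1

I ≈ (0.250000/3) × 27.187500 = 2.265625
Exact value: 2.265625
Error: 0.000000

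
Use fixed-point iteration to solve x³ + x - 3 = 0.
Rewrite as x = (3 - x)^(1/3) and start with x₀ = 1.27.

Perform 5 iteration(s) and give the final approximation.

Equation: x³ + x - 3 = 0
Fixed-point form: x = (3 - x)^(1/3)
x₀ = 1.27

x_1 = g(1.270000) = 1.200463
x_2 = g(1.200463) = 1.216336
x_3 = g(1.216336) = 1.212749
x_4 = g(1.212749) = 1.213562
x_5 = g(1.213562) = 1.213378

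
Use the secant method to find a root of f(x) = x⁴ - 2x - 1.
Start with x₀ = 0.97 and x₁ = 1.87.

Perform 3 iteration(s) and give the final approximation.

f(x) = x⁴ - 2x - 1
x₀ = 0.97, x₁ = 1.87

Secant formula: x_{n+1} = x_n - f(x_n)(x_n - x_{n-1})/(f(x_n) - f(x_{n-1}))

Iteration 1:
  f(0.970000) = -2.054707
  f(1.870000) = 7.488310
  x_2 = 1.870000 - 7.488310×(1.870000 - 0.970000)/(7.488310 - (-2.054707))
       = 1.163779
Iteration 2:
  f(1.870000) = 7.488310
  f(1.163779) = -1.493208
  x_3 = 1.163779 - (-1.493208)×(1.163779 - 1.870000)/(-1.493208 - 7.488310)
       = 1.281191
Iteration 3:
  f(1.163779) = -1.493208
  f(1.281191) = -0.868025
  x_4 = 1.281191 - (-0.868025)×(1.281191 - 1.163779)/(-0.868025 - (-1.493208))
       = 1.444209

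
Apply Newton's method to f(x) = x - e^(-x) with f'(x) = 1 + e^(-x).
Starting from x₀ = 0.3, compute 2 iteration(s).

f(x) = x - e^(-x)
f'(x) = 1 + e^(-x)
x₀ = 0.3

Newton-Raphson formula: x_{n+1} = x_n - f(x_n)/f'(x_n)

Iteration 1:
  f(0.300000) = -0.440818
  f'(0.300000) = 1.740818
  x_1 = 0.300000 - (-0.440818)/1.740818 = 0.553225
Iteration 2:
  f(0.553225) = -0.021868
  f'(0.553225) = 1.575092
  x_2 = 0.553225 - (-0.021868)/1.575092 = 0.567108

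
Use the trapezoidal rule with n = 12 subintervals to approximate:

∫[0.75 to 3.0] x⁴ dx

f(x) = x⁴
a = 0.75, b = 3.0, n = 12
h = (b - a)/n = 0.187500

Trapezoidal rule: (h/2)[f(x₀) + 2f(x₁) + 2f(x₂) + ... + f(xₙ)]

x_0 = 0.7500, f(x_0) = 0.316406, coefficient = 1
x_1 = 0.9375, f(x_1) = 0.772476, coefficient = 2
x_2 = 1.1250, f(x_2) = 1.601807, coefficient = 2
x_3 = 1.3125, f(x_3) = 2.967545, coefficient = 2
x_4 = 1.5000, f(x_4) = 5.062500, coefficient = 2
x_5 = 1.6875, f(x_5) = 8.109146, coefficient = 2
x_6 = 1.8750, f(x_6) = 12.359619, coefficient = 2
x_7 = 2.0625, f(x_7) = 18.095718, coefficient = 2
x_8 = 2.2500, f(x_8) = 25.628906, coefficient = 2
x_9 = 2.4375, f(x_9) = 35.300308, coefficient = 2
x_10 = 2.6250, f(x_10) = 47.480713, coefficient = 2
x_11 = 2.8125, f(x_11) = 62.570572, coefficient = 2
x_12 = 3.0000, f(x_12) = 81.000000, coefficient = 1

I ≈ (0.187500/2) × 521.215027 = 48.863909
Exact value: 48.552539
Error: 0.311370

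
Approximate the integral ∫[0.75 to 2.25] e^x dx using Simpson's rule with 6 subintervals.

f(x) = e^x
a = 0.75, b = 2.25, n = 6
h = (b - a)/n = 0.250000

Simpson's rule: (h/3)[f(x₀) + 4f(x₁) + 2f(x₂) + ... + f(xₙ)]

x_0 = 0.7500, f(x_0) = 2.117000, coefficient = 1
x_1 = 1.0000, f(x_1) = 2.718282, coefficient = 4
x_2 = 1.2500, f(x_2) = 3.490343, coefficient = 2
x_3 = 1.5000, f(x_3) = 4.481689, coefficient = 4
x_4 = 1.7500, f(x_4) = 5.754603, coefficient = 2
x_5 = 2.0000, f(x_5) = 7.389056, coefficient = 4
x_6 = 2.2500, f(x_6) = 9.487736, coefficient = 1

I ≈ (0.250000/3) × 88.450735 = 7.370895
Exact value: 7.370736
Error: 0.000159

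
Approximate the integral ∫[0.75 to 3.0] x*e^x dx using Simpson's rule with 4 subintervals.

f(x) = x*e^x
a = 0.75, b = 3.0, n = 4
h = (b - a)/n = 0.562500

Simpson's rule: (h/3)[f(x₀) + 4f(x₁) + 2f(x₂) + ... + f(xₙ)]

x_0 = 0.7500, f(x_0) = 1.587750, coefficient = 1
x_1 = 1.3125, f(x_1) = 4.876529, coefficient = 4
x_2 = 1.8750, f(x_2) = 12.226536, coefficient = 2
x_3 = 2.4375, f(x_3) = 27.895710, coefficient = 4
x_4 = 3.0000, f(x_4) = 60.256611, coefficient = 1

I ≈ (0.562500/3) × 217.386390 = 40.759948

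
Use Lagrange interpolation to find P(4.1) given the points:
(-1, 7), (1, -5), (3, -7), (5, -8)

Lagrange interpolation formula:
P(x) = Σ yᵢ × Lᵢ(x)
where Lᵢ(x) = Π_{j≠i} (x - xⱼ)/(xᵢ - xⱼ)

L_0(4.1) = (4.1 - 1)/(-1 - 1) × (4.1 - 3)/(-1 - 3) × (4.1 - 5)/(-1 - 5) = 0.063937
L_1(4.1) = (4.1 - (-1))/(1 - (-1)) × (4.1 - 3)/(1 - 3) × (4.1 - 5)/(1 - 5) = -0.315562
L_2(4.1) = (4.1 - (-1))/(3 - (-1)) × (4.1 - 1)/(3 - 1) × (4.1 - 5)/(3 - 5) = 0.889313
L_3(4.1) = (4.1 - (-1))/(5 - (-1)) × (4.1 - 1)/(5 - 1) × (4.1 - 3)/(5 - 3) = 0.362312

P(4.1) = 7×L_0(4.1) + (-5)×L_1(4.1) + (-7)×L_2(4.1) + (-8)×L_3(4.1)
P(4.1) = -7.098313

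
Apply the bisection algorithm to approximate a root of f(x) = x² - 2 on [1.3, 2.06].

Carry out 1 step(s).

f(x) = x² - 2
Initial interval: [1.3, 2.06]

Iteration 1:
  c_1 = (1.300000 + 2.060000)/2 = 1.680000
  f(c_1) = f(1.680000) = 0.822400
  f(a) × f(c) < 0, new interval: [1.300000, 1.680000]

After 1 iteration(s), the approximation is c_1 = 1.680000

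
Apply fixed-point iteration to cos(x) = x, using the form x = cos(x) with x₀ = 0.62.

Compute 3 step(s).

Equation: cos(x) = x
Fixed-point form: x = cos(x)
x₀ = 0.62

x_1 = g(0.620000) = 0.813878
x_2 = g(0.813878) = 0.686684
x_3 = g(0.686684) = 0.773352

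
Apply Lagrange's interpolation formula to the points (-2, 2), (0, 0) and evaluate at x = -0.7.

Lagrange interpolation formula:
P(x) = Σ yᵢ × Lᵢ(x)
where Lᵢ(x) = Π_{j≠i} (x - xⱼ)/(xᵢ - xⱼ)

L_0(-0.7) = (-0.7 - 0)/(-2 - 0) = 0.350000
L_1(-0.7) = (-0.7 - (-2))/(0 - (-2)) = 0.650000

P(-0.7) = 2×L_0(-0.7) + 0×L_1(-0.7)
P(-0.7) = 0.700000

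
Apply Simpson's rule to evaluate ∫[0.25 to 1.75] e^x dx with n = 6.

f(x) = e^x
a = 0.25, b = 1.75, n = 6
h = (b - a)/n = 0.250000

Simpson's rule: (h/3)[f(x₀) + 4f(x₁) + 2f(x₂) + ... + f(xₙ)]

x_0 = 0.2500, f(x_0) = 1.284025, coefficient = 1
x_1 = 0.5000, f(x_1) = 1.648721, coefficient = 4
x_2 = 0.7500, f(x_2) = 2.117000, coefficient = 2
x_3 = 1.0000, f(x_3) = 2.718282, coefficient = 4
x_4 = 1.2500, f(x_4) = 3.490343, coefficient = 2
x_5 = 1.5000, f(x_5) = 4.481689, coefficient = 4
x_6 = 1.7500, f(x_6) = 5.754603, coefficient = 1

I ≈ (0.250000/3) × 53.648083 = 4.470674
Exact value: 4.470577
Error: 0.000096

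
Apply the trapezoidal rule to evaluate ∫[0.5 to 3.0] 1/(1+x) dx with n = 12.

f(x) = 1/(1+x)
a = 0.5, b = 3.0, n = 12
h = (b - a)/n = 0.208333

Trapezoidal rule: (h/2)[f(x₀) + 2f(x₁) + 2f(x₂) + ... + f(xₙ)]

x_0 = 0.5000, f(x_0) = 0.666667, coefficient = 1
x_1 = 0.7083, f(x_1) = 0.585366, coefficient = 2
x_2 = 0.9167, f(x_2) = 0.521739, coefficient = 2
x_3 = 1.1250, f(x_3) = 0.470588, coefficient = 2
x_4 = 1.3333, f(x_4) = 0.428571, coefficient = 2
x_5 = 1.5417, f(x_5) = 0.393443, coefficient = 2
x_6 = 1.7500, f(x_6) = 0.363636, coefficient = 2
x_7 = 1.9583, f(x_7) = 0.338028, coefficient = 2
x_8 = 2.1667, f(x_8) = 0.315789, coefficient = 2
x_9 = 2.3750, f(x_9) = 0.296296, coefficient = 2
x_10 = 2.5833, f(x_10) = 0.279070, coefficient = 2
x_11 = 2.7917, f(x_11) = 0.263736, coefficient = 2
x_12 = 3.0000, f(x_12) = 0.250000, coefficient = 1

I ≈ (0.208333/2) × 9.429194 = 0.982208
Exact value: 0.980829
Error: 0.001378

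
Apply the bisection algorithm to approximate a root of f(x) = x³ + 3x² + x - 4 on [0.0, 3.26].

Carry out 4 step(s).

f(x) = x³ + 3x² + x - 4
Initial interval: [0.0, 3.26]

Iteration 1:
  c_1 = (0.000000 + 3.260000)/2 = 1.630000
  f(c_1) = f(1.630000) = 9.931447
  f(a) × f(c) < 0, new interval: [0.000000, 1.630000]
Iteration 2:
  c_2 = (0.000000 + 1.630000)/2 = 0.815000
  f(c_2) = f(0.815000) = -0.650982
  f(a) × f(c) ≥ 0, new interval: [0.815000, 1.630000]
Iteration 3:
  c_3 = (0.815000 + 1.630000)/2 = 1.222500
  f(c_3) = f(1.222500) = 3.533053
  f(a) × f(c) < 0, new interval: [0.815000, 1.222500]
Iteration 4:
  c_4 = (0.815000 + 1.222500)/2 = 1.018750
  f(c_4) = f(1.018750) = 1.189616
  f(a) × f(c) < 0, new interval: [0.815000, 1.018750]

After 4 iteration(s), the approximation is c_4 = 1.018750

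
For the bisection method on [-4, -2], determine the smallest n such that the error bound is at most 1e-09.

We need (b-a)/2^n ≤ 1e-09
(-2 - (-4))/2^n ≤ 1e-09
2/2^n ≤ 1e-09
2^n ≥ 2000000000
n ≥ log₂(2000000000) = 30.90
n ≥ 31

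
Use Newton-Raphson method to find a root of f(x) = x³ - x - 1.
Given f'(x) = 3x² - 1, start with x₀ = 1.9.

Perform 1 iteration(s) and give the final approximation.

f(x) = x³ - x - 1
f'(x) = 3x² - 1
x₀ = 1.9

Newton-Raphson formula: x_{n+1} = x_n - f(x_n)/f'(x_n)

Iteration 1:
  f(1.900000) = 3.959000
  f'(1.900000) = 9.830000
  x_1 = 1.900000 - 3.959000/9.830000 = 1.497253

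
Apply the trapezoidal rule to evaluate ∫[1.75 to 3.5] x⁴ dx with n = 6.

f(x) = x⁴
a = 1.75, b = 3.5, n = 6
h = (b - a)/n = 0.291667

Trapezoidal rule: (h/2)[f(x₀) + 2f(x₁) + 2f(x₂) + ... + f(xₙ)]

x_0 = 1.7500, f(x_0) = 9.378906, coefficient = 1
x_1 = 2.0417, f(x_1) = 17.375582, coefficient = 2
x_2 = 2.3333, f(x_2) = 29.641975, coefficient = 2
x_3 = 2.6250, f(x_3) = 47.480713, coefficient = 2
x_4 = 2.9167, f(x_4) = 72.368104, coefficient = 2
x_5 = 3.2083, f(x_5) = 105.954141, coefficient = 2
x_6 = 3.5000, f(x_6) = 150.062500, coefficient = 1

I ≈ (0.291667/2) × 705.082435 = 102.824522
Exact value: 101.761133
Error: 1.063389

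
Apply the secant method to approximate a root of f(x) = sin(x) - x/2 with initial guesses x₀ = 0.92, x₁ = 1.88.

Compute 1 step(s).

f(x) = sin(x) - x/2
x₀ = 0.92, x₁ = 1.88

Secant formula: x_{n+1} = x_n - f(x_n)(x_n - x_{n-1})/(f(x_n) - f(x_{n-1}))

Iteration 1:
  f(0.920000) = 0.335602
  f(1.880000) = 0.012576
  x_2 = 1.880000 - 0.012576×(1.880000 - 0.920000)/(0.012576 - 0.335602)
       = 1.917375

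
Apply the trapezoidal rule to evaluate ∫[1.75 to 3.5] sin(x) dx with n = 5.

f(x) = sin(x)
a = 1.75, b = 3.5, n = 5
h = (b - a)/n = 0.350000

Trapezoidal rule: (h/2)[f(x₀) + 2f(x₁) + 2f(x₂) + ... + f(xₙ)]

x_0 = 1.7500, f(x_0) = 0.983986, coefficient = 1
x_1 = 2.1000, f(x_1) = 0.863209, coefficient = 2
x_2 = 2.4500, f(x_2) = 0.637765, coefficient = 2
x_3 = 2.8000, f(x_3) = 0.334988, coefficient = 2
x_4 = 3.1500, f(x_4) = -0.008407, coefficient = 2
x_5 = 3.5000, f(x_5) = -0.350783, coefficient = 1

I ≈ (0.350000/2) × 4.288313 = 0.750455
Exact value: 0.758211
Error: 0.007756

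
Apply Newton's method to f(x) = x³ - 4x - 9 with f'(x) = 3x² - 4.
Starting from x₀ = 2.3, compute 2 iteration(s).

f(x) = x³ - 4x - 9
f'(x) = 3x² - 4
x₀ = 2.3

Newton-Raphson formula: x_{n+1} = x_n - f(x_n)/f'(x_n)

Iteration 1:
  f(2.300000) = -6.033000
  f'(2.300000) = 11.870000
  x_1 = 2.300000 - (-6.033000)/11.870000 = 2.808256
Iteration 2:
  f(2.808256) = 1.913732
  f'(2.808256) = 19.658907
  x_2 = 2.808256 - 1.913732/19.658907 = 2.710909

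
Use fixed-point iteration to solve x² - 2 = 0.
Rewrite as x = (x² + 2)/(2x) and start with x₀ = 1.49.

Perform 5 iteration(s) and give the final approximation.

Equation: x² - 2 = 0
Fixed-point form: x = (x² + 2)/(2x)
x₀ = 1.49

x_1 = g(1.490000) = 1.416141
x_2 = g(1.416141) = 1.414215
x_3 = g(1.414215) = 1.414214
x_4 = g(1.414214) = 1.414214
x_5 = g(1.414214) = 1.414214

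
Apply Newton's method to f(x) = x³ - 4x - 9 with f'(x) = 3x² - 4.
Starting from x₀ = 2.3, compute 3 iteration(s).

f(x) = x³ - 4x - 9
f'(x) = 3x² - 4
x₀ = 2.3

Newton-Raphson formula: x_{n+1} = x_n - f(x_n)/f'(x_n)

Iteration 1:
  f(2.300000) = -6.033000
  f'(2.300000) = 11.870000
  x_1 = 2.300000 - (-6.033000)/11.870000 = 2.808256
Iteration 2:
  f(2.808256) = 1.913732
  f'(2.808256) = 19.658907
  x_2 = 2.808256 - 1.913732/19.658907 = 2.710909
Iteration 3:
  f(2.710909) = 0.078914
  f'(2.710909) = 18.047087
  x_3 = 2.710909 - 0.078914/18.047087 = 2.706537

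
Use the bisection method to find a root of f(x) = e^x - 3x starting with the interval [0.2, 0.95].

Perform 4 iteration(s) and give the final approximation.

f(x) = e^x - 3x
Initial interval: [0.2, 0.95]

Iteration 1:
  c_1 = (0.200000 + 0.950000)/2 = 0.575000
  f(c_1) = f(0.575000) = 0.052131
  f(a) × f(c) ≥ 0, new interval: [0.575000, 0.950000]
Iteration 2:
  c_2 = (0.575000 + 0.950000)/2 = 0.762500
  f(c_2) = f(0.762500) = -0.143871
  f(a) × f(c) < 0, new interval: [0.575000, 0.762500]
Iteration 3:
  c_3 = (0.575000 + 0.762500)/2 = 0.668750
  f(c_3) = f(0.668750) = -0.054454
  f(a) × f(c) < 0, new interval: [0.575000, 0.668750]
Iteration 4:
  c_4 = (0.575000 + 0.668750)/2 = 0.621875
  f(c_4) = f(0.621875) = -0.003208
  f(a) × f(c) < 0, new interval: [0.575000, 0.621875]

After 4 iteration(s), the approximation is c_4 = 0.621875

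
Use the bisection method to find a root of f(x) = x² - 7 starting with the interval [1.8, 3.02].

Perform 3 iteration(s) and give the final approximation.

f(x) = x² - 7
Initial interval: [1.8, 3.02]

Iteration 1:
  c_1 = (1.800000 + 3.020000)/2 = 2.410000
  f(c_1) = f(2.410000) = -1.191900
  f(a) × f(c) ≥ 0, new interval: [2.410000, 3.020000]
Iteration 2:
  c_2 = (2.410000 + 3.020000)/2 = 2.715000
  f(c_2) = f(2.715000) = 0.371225
  f(a) × f(c) < 0, new interval: [2.410000, 2.715000]
Iteration 3:
  c_3 = (2.410000 + 2.715000)/2 = 2.562500
  f(c_3) = f(2.562500) = -0.433594
  f(a) × f(c) ≥ 0, new interval: [2.562500, 2.715000]

After 3 iteration(s), the approximation is c_3 = 2.562500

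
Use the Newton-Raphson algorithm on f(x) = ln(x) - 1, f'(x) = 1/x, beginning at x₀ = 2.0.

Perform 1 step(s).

f(x) = ln(x) - 1
f'(x) = 1/x
x₀ = 2.0

Newton-Raphson formula: x_{n+1} = x_n - f(x_n)/f'(x_n)

Iteration 1:
  f(2.000000) = -0.306853
  f'(2.000000) = 0.500000
  x_1 = 2.000000 - (-0.306853)/0.500000 = 2.613706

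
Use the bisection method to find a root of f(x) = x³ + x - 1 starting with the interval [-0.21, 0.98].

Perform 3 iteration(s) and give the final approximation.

f(x) = x³ + x - 1
Initial interval: [-0.21, 0.98]

Iteration 1:
  c_1 = (-0.210000 + 0.980000)/2 = 0.385000
  f(c_1) = f(0.385000) = -0.557933
  f(a) × f(c) ≥ 0, new interval: [0.385000, 0.980000]
Iteration 2:
  c_2 = (0.385000 + 0.980000)/2 = 0.682500
  f(c_2) = f(0.682500) = 0.000413
  f(a) × f(c) < 0, new interval: [0.385000, 0.682500]
Iteration 3:
  c_3 = (0.385000 + 0.682500)/2 = 0.533750
  f(c_3) = f(0.533750) = -0.314190
  f(a) × f(c) ≥ 0, new interval: [0.533750, 0.682500]

After 3 iteration(s), the approximation is c_3 = 0.533750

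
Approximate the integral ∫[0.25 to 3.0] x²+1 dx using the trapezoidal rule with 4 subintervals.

f(x) = x²+1
a = 0.25, b = 3.0, n = 4
h = (b - a)/n = 0.687500

Trapezoidal rule: (h/2)[f(x₀) + 2f(x₁) + 2f(x₂) + ... + f(xₙ)]

x_0 = 0.2500, f(x_0) = 1.062500, coefficient = 1
x_1 = 0.9375, f(x_1) = 1.878906, coefficient = 2
x_2 = 1.6250, f(x_2) = 3.640625, coefficient = 2
x_3 = 2.3125, f(x_3) = 6.347656, coefficient = 2
x_4 = 3.0000, f(x_4) = 10.000000, coefficient = 1

I ≈ (0.687500/2) × 34.796875 = 11.961426
Exact value: 11.744792
Error: 0.216634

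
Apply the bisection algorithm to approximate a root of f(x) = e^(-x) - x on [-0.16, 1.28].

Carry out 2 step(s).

f(x) = e^(-x) - x
Initial interval: [-0.16, 1.28]

Iteration 1:
  c_1 = (-0.160000 + 1.280000)/2 = 0.560000
  f(c_1) = f(0.560000) = 0.011209
  f(a) × f(c) ≥ 0, new interval: [0.560000, 1.280000]
Iteration 2:
  c_2 = (0.560000 + 1.280000)/2 = 0.920000
  f(c_2) = f(0.920000) = -0.521481
  f(a) × f(c) < 0, new interval: [0.560000, 0.920000]

After 2 iteration(s), the approximation is c_2 = 0.920000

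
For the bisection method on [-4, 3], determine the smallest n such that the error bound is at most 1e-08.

We need (b-a)/2^n ≤ 1e-08
(3 - (-4))/2^n ≤ 1e-08
7/2^n ≤ 1e-08
2^n ≥ 700000000
n ≥ log₂(700000000) = 29.38
n ≥ 30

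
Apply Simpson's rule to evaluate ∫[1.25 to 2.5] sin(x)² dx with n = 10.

f(x) = sin(x)²
a = 1.25, b = 2.5, n = 10
h = (b - a)/n = 0.125000

Simpson's rule: (h/3)[f(x₀) + 4f(x₁) + 2f(x₂) + ... + f(xₙ)]

x_0 = 1.2500, f(x_0) = 0.900572, coefficient = 1
x_1 = 1.3750, f(x_1) = 0.962151, coefficient = 4
x_2 = 1.5000, f(x_2) = 0.994996, coefficient = 2
x_3 = 1.6250, f(x_3) = 0.997065, coefficient = 4
x_4 = 1.7500, f(x_4) = 0.968228, coefficient = 2
x_5 = 1.8750, f(x_5) = 0.910280, coefficient = 4
x_6 = 2.0000, f(x_6) = 0.826822, coefficient = 2
x_7 = 2.1250, f(x_7) = 0.723044, coefficient = 4
x_8 = 2.2500, f(x_8) = 0.605398, coefficient = 2
x_9 = 2.3750, f(x_9) = 0.481199, coefficient = 4
x_10 = 2.5000, f(x_10) = 0.358169, coefficient = 1

I ≈ (0.125000/3) × 24.344583 = 1.014358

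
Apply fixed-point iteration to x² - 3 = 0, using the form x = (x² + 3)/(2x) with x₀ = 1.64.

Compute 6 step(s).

Equation: x² - 3 = 0
Fixed-point form: x = (x² + 3)/(2x)
x₀ = 1.64

x_1 = g(1.640000) = 1.734634
x_2 = g(1.734634) = 1.732053
x_3 = g(1.732053) = 1.732051
x_4 = g(1.732051) = 1.732051
x_5 = g(1.732051) = 1.732051
x_6 = g(1.732051) = 1.732051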